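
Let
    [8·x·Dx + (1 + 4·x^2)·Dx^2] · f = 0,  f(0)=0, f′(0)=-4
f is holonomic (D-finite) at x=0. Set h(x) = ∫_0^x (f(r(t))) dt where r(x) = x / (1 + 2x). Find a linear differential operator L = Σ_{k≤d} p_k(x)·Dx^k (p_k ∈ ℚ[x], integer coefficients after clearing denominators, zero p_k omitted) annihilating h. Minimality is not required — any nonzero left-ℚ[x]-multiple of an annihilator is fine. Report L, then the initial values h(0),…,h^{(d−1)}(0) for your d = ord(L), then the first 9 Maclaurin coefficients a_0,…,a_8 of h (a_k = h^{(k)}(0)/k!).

L = (4 + 16·x)·Dx^2 + (1 + 4·x + 8·x^2)·Dx^3  (order 3).
h: a_k = 0, 0, -2, 8/3, -8/3, 0, 128/15, -512/21, 256/7, …
ICs: h(0) = 0, h′(0) = 0, h′′(0) = -4.

f: a_k = 0, -4, 0, 16/3, 0, -64/5, 0, 256/7, 0, …
L₀ from L_f via x↦r, Dx↦r'^{-1}Dx.
h=∫₀ˣh₀: take L = L₀·Dx.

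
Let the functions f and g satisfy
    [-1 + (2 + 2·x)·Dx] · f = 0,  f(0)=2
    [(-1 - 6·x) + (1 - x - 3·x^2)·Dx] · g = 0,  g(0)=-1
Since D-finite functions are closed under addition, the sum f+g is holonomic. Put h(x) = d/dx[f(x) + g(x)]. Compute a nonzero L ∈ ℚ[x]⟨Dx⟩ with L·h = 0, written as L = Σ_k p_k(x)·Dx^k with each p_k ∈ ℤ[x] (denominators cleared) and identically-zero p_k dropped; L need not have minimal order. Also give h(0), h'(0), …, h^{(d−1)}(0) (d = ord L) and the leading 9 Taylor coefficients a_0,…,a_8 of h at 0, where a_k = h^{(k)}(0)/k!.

L = (-108 - 690·x - 1260·x^2 - 1620·x^3 - 810·x^4) + (-165 - 1476·x - 3819·x^2 - 6408·x^3 - 6345·x^4 - 2430·x^5)·Dx + (34 + 114·x + 134·x^2 - 378·x^3 - 1422·x^4 - 1530·x^5 - 540·x^6)·Dx^2  (order 2).
h: a_k = 0, -17/2, -165/8, -1221/16, -25565/128, -149055/256, -1555225/1024, -8323501/2048, -341796573/32768, …
ICs: h(0) = 0, h′(0) = -17/2.

f: a_k = 2, 1, -1/4, 1/8, -5/64, 7/128, -21/512, 33/1024, -429/16384, …
g: a_k = -1, -1, -4, -7, -19, -40, -97, -217, -508, …
f+g: L₀ = lclm(L_f,L_g), ord ≤ 1+1.
Differentiate: ansatz ord ≤ ord L₀ ⇒ L.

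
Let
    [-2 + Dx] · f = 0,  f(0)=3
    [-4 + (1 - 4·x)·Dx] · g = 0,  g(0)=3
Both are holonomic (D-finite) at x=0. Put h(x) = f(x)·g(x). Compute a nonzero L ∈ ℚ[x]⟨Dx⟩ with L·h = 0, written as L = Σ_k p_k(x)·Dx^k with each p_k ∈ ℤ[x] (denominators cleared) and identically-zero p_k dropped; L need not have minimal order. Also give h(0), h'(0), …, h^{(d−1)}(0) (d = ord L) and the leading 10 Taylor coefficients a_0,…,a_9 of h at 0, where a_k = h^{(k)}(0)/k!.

L = (6 - 8·x) + (-1 + 4·x)·Dx  (order 1).
h: a_k = 9, 54, 234, 948, 3798, 75972/5, 303892/5, 8508984/35, 34035938/35, 1225293772/315, …
ICs: h(0) = 9.

f: a_k = 3, 6, 6, 4, 2, 4/5, 4/15, 8/105, 2/105, 4/945, …
g: a_k = 3, 12, 48, 192, 768, 3072, 12288, 49152, 196608, 786432, …
Sym-product of L_f,L_g gives L₀ (≤ ord 1).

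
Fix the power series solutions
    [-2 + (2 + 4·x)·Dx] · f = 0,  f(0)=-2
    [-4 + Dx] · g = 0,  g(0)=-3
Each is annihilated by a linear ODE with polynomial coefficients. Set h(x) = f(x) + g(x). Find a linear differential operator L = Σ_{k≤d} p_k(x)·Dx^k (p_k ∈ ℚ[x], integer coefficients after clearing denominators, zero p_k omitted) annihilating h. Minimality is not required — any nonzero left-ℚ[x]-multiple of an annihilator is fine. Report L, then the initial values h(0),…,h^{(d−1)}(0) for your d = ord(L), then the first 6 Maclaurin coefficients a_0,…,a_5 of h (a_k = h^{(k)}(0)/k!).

L = (20 + 32·x) + (-17 - 64·x - 64·x^2)·Dx + (3 + 14·x + 16·x^2)·Dx^2  (order 2).
h: a_k = -5, -14, -23, -33, -123/4, -547/20, …
ICs: h(0) = -5, h′(0) = -14.

f: a_k = -2, -2, 1, -1, 5/4, -7/4, …
g: a_k = -3, -12, -24, -32, -32, -128/5, …
f+g: L₀ = lclm(L_f,L_g), ord ≤ 1+1.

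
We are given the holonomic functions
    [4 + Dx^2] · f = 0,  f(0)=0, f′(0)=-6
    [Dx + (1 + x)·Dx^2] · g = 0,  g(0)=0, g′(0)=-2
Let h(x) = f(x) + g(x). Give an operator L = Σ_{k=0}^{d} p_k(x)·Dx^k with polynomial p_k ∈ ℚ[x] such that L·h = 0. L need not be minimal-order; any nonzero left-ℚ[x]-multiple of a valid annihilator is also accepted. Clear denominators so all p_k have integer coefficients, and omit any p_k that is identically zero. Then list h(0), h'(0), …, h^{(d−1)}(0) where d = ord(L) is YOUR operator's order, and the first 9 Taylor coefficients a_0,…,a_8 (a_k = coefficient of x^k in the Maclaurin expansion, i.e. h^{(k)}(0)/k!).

f: a_k = 0, -6, 0, 4, 0, -4/5, 0, 8/105, 0, …
g: a_k = 0, -2, 1, -2/3, 1/2, -2/5, 1/3, -2/7, 1/4, …
Sum ⇒ L₀ = lclm(L_f,L_g) in ℚ(x)⟨Dx⟩.
L = (20 + 16·x + 8·x^2)·Dx + (12 + 28·x + 24·x^2 + 8·x^3)·Dx^2 + (5 + 4·x + 2·x^2)·Dx^3 + (3 + 7·x + 6·x^2 + 2·x^3)·Dx^4  (order 4).
h: a_k = 0, -8, 1, 10/3, 1/2, -6/5, 1/3, -22/105, 1/4, …
ICs: h(0) = 0, h′(0) = -8, h′′(0) = 2, h′′′(0) = 20.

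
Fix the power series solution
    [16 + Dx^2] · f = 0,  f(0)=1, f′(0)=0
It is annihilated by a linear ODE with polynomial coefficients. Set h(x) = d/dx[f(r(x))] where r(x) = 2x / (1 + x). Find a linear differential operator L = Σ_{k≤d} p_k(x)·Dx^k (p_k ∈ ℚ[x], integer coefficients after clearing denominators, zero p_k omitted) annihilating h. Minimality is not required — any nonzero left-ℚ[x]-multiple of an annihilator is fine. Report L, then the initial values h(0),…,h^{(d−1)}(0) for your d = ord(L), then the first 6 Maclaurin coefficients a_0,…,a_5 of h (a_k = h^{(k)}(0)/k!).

L = (70 + 12·x + 6·x^2) + (6 + 18·x + 18·x^2 + 6·x^3)·Dx + (1 + 4·x + 6·x^2 + 4·x^3 + x^4)·Dx^2  (order 2).
h: a_k = 0, -64, 192, 896/3, -8320/3, 106432/15, …
ICs: h(0) = 0, h′(0) = -64.

f: a_k = 1, 0, -8, 0, 32/3, 0, …
L₀ from L_f via x↦r, Dx↦r'^{-1}Dx.
Differentiate: ansatz ord ≤ ord L₀ ⇒ L.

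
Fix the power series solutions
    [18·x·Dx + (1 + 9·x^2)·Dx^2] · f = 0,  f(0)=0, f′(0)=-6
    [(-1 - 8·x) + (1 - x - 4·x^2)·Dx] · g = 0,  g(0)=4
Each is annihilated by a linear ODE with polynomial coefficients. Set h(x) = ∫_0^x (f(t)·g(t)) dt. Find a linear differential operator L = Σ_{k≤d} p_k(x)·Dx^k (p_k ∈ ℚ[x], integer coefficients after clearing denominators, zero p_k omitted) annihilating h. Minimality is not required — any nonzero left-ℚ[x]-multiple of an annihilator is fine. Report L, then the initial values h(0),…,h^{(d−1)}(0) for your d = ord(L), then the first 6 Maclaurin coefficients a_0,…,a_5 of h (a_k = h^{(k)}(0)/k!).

L = (8 + 18·x + 216·x^2)·Dx + (2 - 2·x + 36·x^2 + 216·x^3)·Dx^2 + (-1 + x - 5·x^2 + 9·x^3 + 36·x^4)·Dx^3  (order 3).
h: a_k = 0, 0, -12, -8, -12, -144/5, …
ICs: h(0) = 0, h′(0) = 0, h′′(0) = -24.

f: a_k = 0, -6, 0, 18, 0, -486/5, …
g: a_k = 4, 4, 20, 36, 116, 260, …
f·g: L₀ = L_f ⊗_s L_g, ord ≤ 2·1.
∫: right-multiply L₀ by Dx.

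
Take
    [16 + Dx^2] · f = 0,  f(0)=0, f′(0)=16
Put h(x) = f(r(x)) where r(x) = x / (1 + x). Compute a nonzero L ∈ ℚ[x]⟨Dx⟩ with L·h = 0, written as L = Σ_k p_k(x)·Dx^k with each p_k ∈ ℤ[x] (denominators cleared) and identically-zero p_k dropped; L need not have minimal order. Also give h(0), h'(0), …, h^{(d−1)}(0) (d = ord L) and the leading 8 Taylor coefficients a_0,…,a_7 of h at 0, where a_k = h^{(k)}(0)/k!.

f: a_k = 0, 16, 0, -128/3, 0, 512/15, 0, -4096/315, …
f∘r: x↦r, Dx↦Dx/r' in L_f ⇒ L₀.
L = 16 + (2 + 6·x + 6·x^2 + 2·x^3)·Dx + (1 + 4·x + 6·x^2 + 4·x^3 + x^4)·Dx^2  (order 2).
h: a_k = 0, 16, -16, -80/3, 112, -3088/15, 240, -39376/315, …
ICs: h(0) = 0, h′(0) = 16.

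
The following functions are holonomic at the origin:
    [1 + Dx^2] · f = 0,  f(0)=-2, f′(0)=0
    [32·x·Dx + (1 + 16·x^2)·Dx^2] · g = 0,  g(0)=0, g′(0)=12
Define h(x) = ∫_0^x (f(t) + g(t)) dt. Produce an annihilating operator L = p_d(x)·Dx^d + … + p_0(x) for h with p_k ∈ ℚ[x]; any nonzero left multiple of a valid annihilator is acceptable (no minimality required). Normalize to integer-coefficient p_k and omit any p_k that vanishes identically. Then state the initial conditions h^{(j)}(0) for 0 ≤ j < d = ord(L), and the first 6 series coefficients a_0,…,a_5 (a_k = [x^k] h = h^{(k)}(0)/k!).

f: a_k = -2, 0, 1, 0, -1/12, 0, …
g: a_k = 0, 12, 0, -64, 0, 3072/5, …
f+g: L₀ = lclm(L_f,L_g), ord ≤ 2+2.
h=∫h₀ ⇒ L = L₀·Dx.
L = (-6112·x + 99328·x^3 + 8192·x^5)·Dx^2 + (-31 + 1072·x^2 + 25344·x^4 + 4096·x^6)·Dx^3 + (-6112·x + 99328·x^3 + 8192·x^5)·Dx^4 + (-31 + 1072·x^2 + 25344·x^4 + 4096·x^6)·Dx^5  (order 5).
h: a_k = 0, -2, 6, 1/3, -16, -1/60, …
ICs: h(0) = 0, h′(0) = -2, h′′(0) = 12, h′′′(0) = 2, h′′′′(0) = -384.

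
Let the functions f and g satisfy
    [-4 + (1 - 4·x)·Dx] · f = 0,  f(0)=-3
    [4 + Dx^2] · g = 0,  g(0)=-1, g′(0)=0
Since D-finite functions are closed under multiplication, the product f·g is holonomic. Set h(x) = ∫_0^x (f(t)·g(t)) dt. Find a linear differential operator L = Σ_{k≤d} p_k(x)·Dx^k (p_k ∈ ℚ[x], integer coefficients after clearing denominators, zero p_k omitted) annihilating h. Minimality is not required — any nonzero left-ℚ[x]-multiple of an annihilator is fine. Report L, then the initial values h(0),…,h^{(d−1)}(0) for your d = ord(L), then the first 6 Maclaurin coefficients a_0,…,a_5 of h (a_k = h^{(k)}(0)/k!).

f: a_k = -3, -12, -48, -192, -768, -3072, …
g: a_k = -1, 0, 2, 0, -2/3, 0, …
Product ⇒ symmetric product L₀, ord ≤ 2.
Integrate: L := L₀·Dx.
L = (-4 + 16·x)·Dx + 8·Dx^2 + (-1 + 4·x)·Dx^3  (order 3).
h: a_k = 0, 3, 6, 14, 42, 674/5, …
ICs: h(0) = 0, h′(0) = 3, h′′(0) = 12.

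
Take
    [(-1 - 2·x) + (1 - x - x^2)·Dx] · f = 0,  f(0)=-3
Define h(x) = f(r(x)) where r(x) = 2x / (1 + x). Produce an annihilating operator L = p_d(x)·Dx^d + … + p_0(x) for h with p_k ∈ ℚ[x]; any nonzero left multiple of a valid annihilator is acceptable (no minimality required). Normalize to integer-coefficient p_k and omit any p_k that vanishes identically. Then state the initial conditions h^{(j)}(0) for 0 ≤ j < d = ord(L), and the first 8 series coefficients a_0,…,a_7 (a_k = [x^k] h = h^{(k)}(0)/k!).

L = (2 + 10·x) + (-1 - x + 5·x^2 + 5·x^3)·Dx  (order 1).
h: a_k = -3, -6, -18, -30, -90, -150, -450, -750, …
ICs: h(0) = -3.

f: a_k = -3, -3, -6, -9, -15, -24, -39, -63, …
Substitute x→r, Dx→(1/r')Dx; clear ⇒ L₀.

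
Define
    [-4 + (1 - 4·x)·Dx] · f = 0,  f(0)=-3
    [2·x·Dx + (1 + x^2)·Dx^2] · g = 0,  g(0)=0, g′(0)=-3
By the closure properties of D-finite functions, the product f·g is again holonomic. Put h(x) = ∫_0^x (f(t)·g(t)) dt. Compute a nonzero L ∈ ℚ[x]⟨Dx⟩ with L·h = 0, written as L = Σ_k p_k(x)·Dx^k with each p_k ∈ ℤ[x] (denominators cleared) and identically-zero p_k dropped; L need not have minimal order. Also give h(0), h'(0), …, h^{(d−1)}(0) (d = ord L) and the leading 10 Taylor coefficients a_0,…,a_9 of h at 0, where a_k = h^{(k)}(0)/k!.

f: a_k = -3, -12, -48, -192, -768, -3072, -12288, -49152, -196608, -786432, …
g: a_k = 0, -3, 0, 1, 0, -3/5, 0, 3/7, 0, -1/3, …
L₀ := L_f ⊗_s L_g (sym. prod.), ord ≤ 2.
Integrate: L := L₀·Dx.
L = 8·x·Dx + (8 - 2·x + 16·x^2)·Dx^2 + (-1 + 4·x - x^2 + 4·x^3)·Dx^3  (order 3).
h: a_k = 0, 0, 9/2, 12, 141/4, 564/5, 3763/10, 45156/35, 1264323/280, 1685764/105, …
ICs: h(0) = 0, h′(0) = 0, h′′(0) = 9.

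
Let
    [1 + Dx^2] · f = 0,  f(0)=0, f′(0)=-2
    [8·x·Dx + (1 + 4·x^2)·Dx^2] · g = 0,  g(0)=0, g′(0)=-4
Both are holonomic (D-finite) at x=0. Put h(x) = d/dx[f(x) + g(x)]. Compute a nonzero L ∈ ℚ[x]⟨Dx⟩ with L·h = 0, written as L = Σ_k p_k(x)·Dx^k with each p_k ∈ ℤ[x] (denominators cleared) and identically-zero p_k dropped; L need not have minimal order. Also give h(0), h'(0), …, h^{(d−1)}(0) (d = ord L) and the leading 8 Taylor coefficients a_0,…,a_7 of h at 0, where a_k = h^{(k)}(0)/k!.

f: a_k = 0, -2, 0, 1/3, 0, -1/60, 0, 1/2520, …
g: a_k = 0, -4, 0, 16/3, 0, -64/5, 0, 256/7, …
Weyl lclm of L_f,L_g ⇒ L₀ (ord ≤ 4).
Differentiate: ansatz ord ≤ ord L₀ ⇒ L.
L = (-376·x + 1600·x^3 + 128·x^5) + (-7 + 76·x^2 + 432·x^4 + 64·x^6)·Dx + (-376·x + 1600·x^3 + 128·x^5)·Dx^2 + (-7 + 76·x^2 + 432·x^4 + 64·x^6)·Dx^3  (order 3).
h: a_k = -6, 0, 17, 0, -769/12, 0, 92161/360, 0, …
ICs: h(0) = -6, h′(0) = 0, h′′(0) = 34.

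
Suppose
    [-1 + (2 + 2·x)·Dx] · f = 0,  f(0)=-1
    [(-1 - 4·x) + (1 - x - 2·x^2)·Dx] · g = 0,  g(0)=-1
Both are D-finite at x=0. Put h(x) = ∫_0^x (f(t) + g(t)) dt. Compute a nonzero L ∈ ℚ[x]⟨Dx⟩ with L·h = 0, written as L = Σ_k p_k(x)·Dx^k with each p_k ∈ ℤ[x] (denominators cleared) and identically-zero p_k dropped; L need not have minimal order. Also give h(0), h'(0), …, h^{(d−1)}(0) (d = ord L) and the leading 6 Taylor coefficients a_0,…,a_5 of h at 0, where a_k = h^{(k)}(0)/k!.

L = (13 + 26·x + 40·x^2)·Dx + (-25 - 69·x - 144·x^2 - 100·x^3)·Dx^2 + (2 + 20·x - 6·x^2 - 64·x^3 - 40·x^4)·Dx^3  (order 3).
h: a_k = 0, -2, -3/4, -23/24, -81/64, -1403/640, …
ICs: h(0) = 0, h′(0) = -2, h′′(0) = -3/2.

f: a_k = -1, -1/2, 1/8, -1/16, 5/128, -7/256, …
g: a_k = -1, -1, -3, -5, -11, -21, …
Sum ⇒ L₀ = lclm(L_f,L_g) in ℚ(x)⟨Dx⟩.
h=∫h₀ ⇒ L = L₀·Dx.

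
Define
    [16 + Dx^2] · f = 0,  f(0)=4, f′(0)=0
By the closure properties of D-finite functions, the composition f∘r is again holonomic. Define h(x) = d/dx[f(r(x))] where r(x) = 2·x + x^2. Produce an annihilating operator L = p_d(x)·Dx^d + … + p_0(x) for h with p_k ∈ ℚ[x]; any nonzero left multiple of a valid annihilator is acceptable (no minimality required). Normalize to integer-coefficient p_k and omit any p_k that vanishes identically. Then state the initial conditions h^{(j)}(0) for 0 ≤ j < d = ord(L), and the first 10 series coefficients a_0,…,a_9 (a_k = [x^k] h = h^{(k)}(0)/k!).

L = (67 + 256·x + 384·x^2 + 256·x^3 + 64·x^4) + (-3 - 3·x)·Dx + (1 + 2·x + x^2)·Dx^2  (order 2).
h: a_k = 0, -256, -384, 7808/3, 20480/3, -38912/15, -422912/15, -9460736/315, 950272/35, 258039808/2835, …
ICs: h(0) = 0, h′(0) = -256.

f: a_k = 4, 0, -32, 0, 128/3, 0, -1024/45, 0, 2048/315, 0, …
L₀ from L_f via x↦r, Dx↦r'^{-1}Dx.
h₀' ⇒ L via d/dx closure of L₀.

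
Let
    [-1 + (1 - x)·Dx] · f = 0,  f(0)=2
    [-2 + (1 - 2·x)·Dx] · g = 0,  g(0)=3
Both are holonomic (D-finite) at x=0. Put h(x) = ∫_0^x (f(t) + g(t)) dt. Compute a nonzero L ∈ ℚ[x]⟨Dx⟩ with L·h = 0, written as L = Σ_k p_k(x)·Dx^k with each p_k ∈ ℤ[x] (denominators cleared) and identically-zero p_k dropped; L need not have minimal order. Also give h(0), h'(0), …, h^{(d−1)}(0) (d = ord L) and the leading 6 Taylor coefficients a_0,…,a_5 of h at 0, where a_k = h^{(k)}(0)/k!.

L = -4·Dx + (6 - 8·x)·Dx^2 + (-1 + 3·x - 2·x^2)·Dx^3  (order 3).
h: a_k = 0, 5, 4, 14/3, 13/2, 10, …
ICs: h(0) = 0, h′(0) = 5, h′′(0) = 8.

f: a_k = 2, 2, 2, 2, 2, 2, …
g: a_k = 3, 6, 12, 24, 48, 96, …
L₀ := lclm(L_f,L_g); ord L₀ ≤ 1+1.
h=∫h₀ ⇒ L = L₀·Dx.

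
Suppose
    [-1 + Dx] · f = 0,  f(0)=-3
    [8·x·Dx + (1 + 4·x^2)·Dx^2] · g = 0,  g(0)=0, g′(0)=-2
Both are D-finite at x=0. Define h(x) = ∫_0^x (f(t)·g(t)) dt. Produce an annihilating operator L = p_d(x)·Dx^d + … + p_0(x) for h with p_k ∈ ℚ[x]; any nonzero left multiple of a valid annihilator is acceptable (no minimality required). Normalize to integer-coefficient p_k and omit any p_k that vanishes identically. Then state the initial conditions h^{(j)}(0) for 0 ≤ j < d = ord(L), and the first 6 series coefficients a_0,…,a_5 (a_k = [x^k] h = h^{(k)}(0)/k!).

L = (1 - 8·x + 4·x^2)·Dx + (-2 + 8·x - 8·x^2)·Dx^2 + (1 + 4·x^2)·Dx^3  (order 3).
h: a_k = 0, 0, 3, 2, -5/4, -7/5, …
ICs: h(0) = 0, h′(0) = 0, h′′(0) = 6.

f: a_k = -3, -3, -3/2, -1/2, -1/8, -1/40, …
g: a_k = 0, -2, 0, 8/3, 0, -32/5, …
f·g: L₀ = L_f ⊗_s L_g, ord ≤ 1·2.
h=∫h₀ ⇒ L = L₀·Dx.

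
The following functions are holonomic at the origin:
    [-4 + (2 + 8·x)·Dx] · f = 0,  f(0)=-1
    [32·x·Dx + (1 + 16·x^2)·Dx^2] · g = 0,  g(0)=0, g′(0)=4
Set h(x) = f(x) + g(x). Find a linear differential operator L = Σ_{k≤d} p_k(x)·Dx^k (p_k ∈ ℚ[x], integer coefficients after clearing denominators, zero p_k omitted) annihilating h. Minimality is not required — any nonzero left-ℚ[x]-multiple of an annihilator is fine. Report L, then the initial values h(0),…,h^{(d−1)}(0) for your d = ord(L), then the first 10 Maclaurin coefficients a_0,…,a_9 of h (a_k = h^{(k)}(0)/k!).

f: a_k = -1, -2, 2, -4, 10, -28, 84, -264, 858, -2860, …
g: a_k = 0, 4, 0, -64/3, 0, 1024/5, 0, -16384/7, 0, 262144/9, …
f+g: L₀ = lclm(L_f,L_g), ord ≤ 1+2.
L = (-32 - 320·x + 1536·x^2 + 3072·x^3)·Dx + (-22 - 128·x + 320·x^2 + 6144·x^3 + 10752·x^4)·Dx^2 + (-1 + 12·x + 96·x^2 + 384·x^3 + 1792·x^4 + 3072·x^5)·Dx^3  (order 3).
h: a_k = -1, 2, 2, -76/3, 10, 884/5, 84, -18232/7, 858, 236404/9, …
ICs: h(0) = -1, h′(0) = 2, h′′(0) = 4.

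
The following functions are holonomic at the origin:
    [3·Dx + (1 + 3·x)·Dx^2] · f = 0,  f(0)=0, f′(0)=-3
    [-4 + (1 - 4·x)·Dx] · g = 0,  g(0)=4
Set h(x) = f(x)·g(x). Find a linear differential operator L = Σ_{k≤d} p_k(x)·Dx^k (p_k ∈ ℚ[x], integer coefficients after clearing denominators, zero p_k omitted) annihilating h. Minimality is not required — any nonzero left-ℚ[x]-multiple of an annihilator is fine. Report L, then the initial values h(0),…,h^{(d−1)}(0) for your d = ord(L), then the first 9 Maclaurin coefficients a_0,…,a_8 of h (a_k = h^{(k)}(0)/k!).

L = 12 + (5 + 36·x)·Dx + (-1 + x + 12·x^2)·Dx^2  (order 2).
h: a_k = 0, -12, -30, -156, -543, -11832/5, -44898/5, -1300884/35, -10177437/70, …
ICs: h(0) = 0, h′(0) = -12.

f: a_k = 0, -3, 9/2, -9, 81/4, -243/5, 243/2, -2187/7, 6561/8, …
g: a_k = 4, 16, 64, 256, 1024, 4096, 16384, 65536, 262144, …
Sym-product of L_f,L_g gives L₀ (≤ ord 2).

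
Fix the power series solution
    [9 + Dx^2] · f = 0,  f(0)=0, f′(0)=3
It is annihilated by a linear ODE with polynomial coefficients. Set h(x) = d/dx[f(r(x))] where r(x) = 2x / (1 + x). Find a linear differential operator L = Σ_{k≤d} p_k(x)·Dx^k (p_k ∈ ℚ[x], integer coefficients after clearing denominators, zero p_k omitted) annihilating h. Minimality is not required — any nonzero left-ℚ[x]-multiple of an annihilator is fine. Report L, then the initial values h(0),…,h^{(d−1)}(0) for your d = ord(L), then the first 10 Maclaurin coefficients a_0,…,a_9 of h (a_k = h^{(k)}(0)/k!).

L = (42 + 12·x + 6·x^2) + (6 + 18·x + 18·x^2 + 6·x^3)·Dx + (1 + 4·x + 6·x^2 + 4·x^3 + x^4)·Dx^2  (order 2).
h: a_k = 6, -12, -90, 408, -726, 180, 13386/5, -45168/5, 126414/7, -172140/7, …
ICs: h(0) = 6, h′(0) = -12.

f: a_k = 0, 3, 0, -9/2, 0, 81/40, 0, -243/560, 0, 243/4480, …
h₀=f(r): pull back L_f along r ⇒ L₀.
Derive L from L₀ (diff closure).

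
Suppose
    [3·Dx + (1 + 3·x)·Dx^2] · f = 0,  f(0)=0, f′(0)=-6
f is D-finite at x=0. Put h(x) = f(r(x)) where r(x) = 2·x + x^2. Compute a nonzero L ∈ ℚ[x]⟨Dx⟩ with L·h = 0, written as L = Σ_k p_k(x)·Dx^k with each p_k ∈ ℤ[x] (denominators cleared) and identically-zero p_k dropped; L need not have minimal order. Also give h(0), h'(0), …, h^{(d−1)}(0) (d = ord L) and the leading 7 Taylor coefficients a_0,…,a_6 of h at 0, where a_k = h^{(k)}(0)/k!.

f: a_k = 0, -6, 9, -18, 81/2, -486/5, 243, …
f∘r: x↦r, Dx↦Dx/r' in L_f ⇒ L₀.
L = (5 + 6·x + 3·x^2)·Dx + (1 + 7·x + 9·x^2 + 3·x^3)·Dx^2  (order 2).
h: a_k = 0, -12, 30, -108, 441, -9612/5, 8730, …
ICs: h(0) = 0, h′(0) = -12.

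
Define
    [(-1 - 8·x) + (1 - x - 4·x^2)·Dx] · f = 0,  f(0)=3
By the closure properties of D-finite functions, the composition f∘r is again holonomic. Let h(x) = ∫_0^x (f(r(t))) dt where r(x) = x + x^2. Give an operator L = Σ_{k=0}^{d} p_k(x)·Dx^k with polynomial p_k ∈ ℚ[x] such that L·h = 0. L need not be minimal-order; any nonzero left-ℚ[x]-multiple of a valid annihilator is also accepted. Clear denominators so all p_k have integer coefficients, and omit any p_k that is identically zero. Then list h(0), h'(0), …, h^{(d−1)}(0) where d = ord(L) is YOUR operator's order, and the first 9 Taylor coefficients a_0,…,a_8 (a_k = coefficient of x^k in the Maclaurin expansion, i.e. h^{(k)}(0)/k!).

f: a_k = 3, 3, 15, 27, 87, 195, 543, 1323, 3495, …
Change of var in L_f (x↦r) gives L₀.
∫: right-multiply L₀ by Dx.
L = (1 + 10·x + 24·x^2 + 16·x^3)·Dx + (-1 + x + 5·x^2 + 8·x^3 + 4·x^4)·Dx^2  (order 2).
h: a_k = 0, 3, 3/2, 6, 57/4, 183/5, 104, 2067/7, 6879/8, …
ICs: h(0) = 0, h′(0) = 3.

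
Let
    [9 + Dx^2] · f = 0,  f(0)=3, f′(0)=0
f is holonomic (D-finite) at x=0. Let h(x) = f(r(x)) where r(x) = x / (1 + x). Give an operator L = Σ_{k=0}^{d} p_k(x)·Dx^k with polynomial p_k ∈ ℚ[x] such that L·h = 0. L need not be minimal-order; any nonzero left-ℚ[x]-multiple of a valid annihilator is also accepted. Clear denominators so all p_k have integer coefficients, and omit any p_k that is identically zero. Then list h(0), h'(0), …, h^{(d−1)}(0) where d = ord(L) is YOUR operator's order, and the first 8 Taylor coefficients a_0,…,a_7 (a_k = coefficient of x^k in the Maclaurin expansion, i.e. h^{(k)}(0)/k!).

L = 9 + (2 + 6·x + 6·x^2 + 2·x^3)·Dx + (1 + 4·x + 6·x^2 + 4·x^3 + x^4)·Dx^2  (order 2).
h: a_k = 3, 0, -27/2, 27, -243/8, 27/2, 2457/80, -4131/40, …
ICs: h(0) = 3, h′(0) = 0.

f: a_k = 3, 0, -27/2, 0, 81/8, 0, -243/80, 0, …
Change of var in L_f (x↦r) gives L₀.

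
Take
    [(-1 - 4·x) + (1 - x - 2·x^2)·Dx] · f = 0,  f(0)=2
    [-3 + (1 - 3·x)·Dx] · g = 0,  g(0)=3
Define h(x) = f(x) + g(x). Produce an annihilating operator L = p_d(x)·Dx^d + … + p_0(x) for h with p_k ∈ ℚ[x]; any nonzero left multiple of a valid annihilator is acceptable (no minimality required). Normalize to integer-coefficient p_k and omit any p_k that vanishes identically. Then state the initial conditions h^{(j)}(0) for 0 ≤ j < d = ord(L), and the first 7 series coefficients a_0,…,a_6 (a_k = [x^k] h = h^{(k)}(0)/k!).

f: a_k = 2, 2, 6, 10, 22, 42, 86, …
g: a_k = 3, 9, 27, 81, 243, 729, 2187, …
Weyl lclm of L_f,L_g ⇒ L₀ (ord ≤ 2).
L = (-36·x + 36·x^2 - 36·x^3) + (6 - 6·x - 30·x^2 + 54·x^3 - 72·x^4)·Dx + (-1 + 6·x - 12·x^2 + 8·x^3 + 9·x^4 - 18·x^5)·Dx^2  (order 2).
h: a_k = 5, 11, 33, 91, 265, 771, 2273, …
ICs: h(0) = 5, h′(0) = 11.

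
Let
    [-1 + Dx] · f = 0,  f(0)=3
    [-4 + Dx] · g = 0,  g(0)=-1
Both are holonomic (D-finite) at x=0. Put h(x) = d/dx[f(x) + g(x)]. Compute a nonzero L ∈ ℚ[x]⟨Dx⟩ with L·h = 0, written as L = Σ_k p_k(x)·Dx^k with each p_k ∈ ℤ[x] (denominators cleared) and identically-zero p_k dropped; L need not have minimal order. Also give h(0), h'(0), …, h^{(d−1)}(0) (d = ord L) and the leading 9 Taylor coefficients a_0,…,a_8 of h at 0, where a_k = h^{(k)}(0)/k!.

f: a_k = 3, 3, 3/2, 1/2, 1/8, 1/40, 1/240, 1/1680, 1/13440, …
g: a_k = -1, -4, -8, -32/3, -32/3, -128/15, -256/45, -1024/315, -512/315, …
Sum ⇒ L₀ = lclm(L_f,L_g) in ℚ(x)⟨Dx⟩.
h=h₀': d/dx-closure on L₀ ⇒ L.
L = 4 - 5·Dx + Dx^2  (order 2).
h: a_k = -1, -13, -61/2, -253/6, -1021/24, -4093/120, -16381/720, -65533/5040, -262141/40320, …
ICs: h(0) = -1, h′(0) = -13.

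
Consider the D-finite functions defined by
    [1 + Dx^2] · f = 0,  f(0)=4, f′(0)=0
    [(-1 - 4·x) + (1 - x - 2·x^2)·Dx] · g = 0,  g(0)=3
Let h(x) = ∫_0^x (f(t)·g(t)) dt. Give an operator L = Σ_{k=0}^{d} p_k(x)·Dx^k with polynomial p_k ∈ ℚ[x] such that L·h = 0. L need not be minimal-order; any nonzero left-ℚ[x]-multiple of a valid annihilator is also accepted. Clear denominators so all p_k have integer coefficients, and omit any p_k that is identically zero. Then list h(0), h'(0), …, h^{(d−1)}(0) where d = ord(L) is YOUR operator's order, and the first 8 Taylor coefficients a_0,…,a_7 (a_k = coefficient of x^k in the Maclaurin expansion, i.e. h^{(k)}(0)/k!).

f: a_k = 4, 0, -2, 0, 1/6, 0, -1/180, 0, …
g: a_k = 3, 3, 9, 15, 33, 63, 129, 255, …
Product ⇒ symmetric product L₀, ord ≤ 2.
Integrate: L := L₀·Dx.
L = (3 + x + 2·x^2)·Dx + (2 + 8·x)·Dx^2 + (-1 + x + 2·x^2)·Dx^3  (order 3).
h: a_k = 0, 12, 6, 10, 27/2, 229/10, 445/12, 27089/420, …
ICs: h(0) = 0, h′(0) = 12, h′′(0) = 12.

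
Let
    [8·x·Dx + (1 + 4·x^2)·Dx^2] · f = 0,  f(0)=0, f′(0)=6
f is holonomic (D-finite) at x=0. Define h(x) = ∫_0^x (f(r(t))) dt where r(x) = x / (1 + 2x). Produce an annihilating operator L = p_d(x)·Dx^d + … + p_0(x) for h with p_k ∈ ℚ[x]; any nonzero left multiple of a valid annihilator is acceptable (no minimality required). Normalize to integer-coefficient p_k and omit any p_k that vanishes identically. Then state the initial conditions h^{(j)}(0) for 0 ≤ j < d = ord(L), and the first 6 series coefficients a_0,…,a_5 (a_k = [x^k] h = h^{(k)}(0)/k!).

f: a_k = 0, 6, 0, -8, 0, 96/5, …
Change of var in L_f (x↦r) gives L₀.
∫: right-multiply L₀ by Dx.
L = (4 + 16·x)·Dx^2 + (1 + 4·x + 8·x^2)·Dx^3  (order 3).
h: a_k = 0, 0, 3, -4, 4, 0, …
ICs: h(0) = 0, h′(0) = 0, h′′(0) = 6.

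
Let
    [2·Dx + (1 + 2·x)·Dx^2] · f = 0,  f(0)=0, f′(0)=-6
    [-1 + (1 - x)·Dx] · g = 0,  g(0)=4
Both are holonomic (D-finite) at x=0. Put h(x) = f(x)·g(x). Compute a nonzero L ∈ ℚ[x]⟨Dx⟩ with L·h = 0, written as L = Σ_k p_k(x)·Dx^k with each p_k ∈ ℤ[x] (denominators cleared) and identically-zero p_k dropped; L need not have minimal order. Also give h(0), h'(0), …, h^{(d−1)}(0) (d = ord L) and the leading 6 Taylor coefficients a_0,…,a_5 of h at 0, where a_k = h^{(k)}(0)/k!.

L = 2 + 6·x·Dx + (-1 - x + 2·x^2)·Dx^2  (order 2).
h: a_k = 0, -24, 0, -32, 16, -304/5, …
ICs: h(0) = 0, h′(0) = -24.

f: a_k = 0, -6, 6, -8, 12, -96/5, …
g: a_k = 4, 4, 4, 4, 4, 4, …
L₀ := L_f ⊗_s L_g (sym. prod.), ord ≤ 2.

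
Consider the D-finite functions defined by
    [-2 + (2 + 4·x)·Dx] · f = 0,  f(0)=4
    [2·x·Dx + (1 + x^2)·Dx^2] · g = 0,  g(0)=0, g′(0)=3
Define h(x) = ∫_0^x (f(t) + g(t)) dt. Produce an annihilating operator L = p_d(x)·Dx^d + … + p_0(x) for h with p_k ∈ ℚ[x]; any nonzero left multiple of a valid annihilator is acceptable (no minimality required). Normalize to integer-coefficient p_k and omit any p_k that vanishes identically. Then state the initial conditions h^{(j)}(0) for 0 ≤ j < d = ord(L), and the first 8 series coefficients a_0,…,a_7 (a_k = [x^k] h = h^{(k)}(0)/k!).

f: a_k = 4, 4, -2, 2, -5/2, 7/2, -21/4, 33/4, …
g: a_k = 0, 3, 0, -1, 0, 3/5, 0, -3/7, …
L₀ := lclm(L_f,L_g); ord L₀ ≤ 1+2.
Integrate: L := L₀·Dx.
L = (-2 - 10·x + 6·x^2 + 6·x^3)·Dx^2 + (-5 - 8·x - 8·x^2 + 24·x^3 + 21·x^4)·Dx^3 + (-1 + 6·x^2 + 6·x^3 + 7·x^4 + 6·x^5)·Dx^4  (order 4).
h: a_k = 0, 4, 7/2, -2/3, 1/4, -1/2, 41/60, -3/4, …
ICs: h(0) = 0, h′(0) = 4, h′′(0) = 7, h′′′(0) = -4.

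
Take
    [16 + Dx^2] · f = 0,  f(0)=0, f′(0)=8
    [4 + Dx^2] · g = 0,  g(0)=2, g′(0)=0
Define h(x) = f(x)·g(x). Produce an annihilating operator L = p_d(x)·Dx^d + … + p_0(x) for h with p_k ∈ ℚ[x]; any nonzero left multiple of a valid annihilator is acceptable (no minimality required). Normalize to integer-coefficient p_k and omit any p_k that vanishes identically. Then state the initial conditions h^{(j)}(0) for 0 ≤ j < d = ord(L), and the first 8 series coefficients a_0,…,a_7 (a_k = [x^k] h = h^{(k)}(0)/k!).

f: a_k = 0, 8, 0, -64/3, 0, 256/15, 0, -2048/315, …
g: a_k = 2, 0, -4, 0, 4/3, 0, -8/45, 0, …
L₀ := L_f ⊗_s L_g (sym. prod.), ord ≤ 4.
L = 144 + 40·Dx^2 + Dx^4  (order 4).
h: a_k = 0, 16, 0, -224/3, 0, 1952/15, 0, -35008/315, …
ICs: h(0) = 0, h′(0) = 16, h′′(0) = 0, h′′′(0) = -448.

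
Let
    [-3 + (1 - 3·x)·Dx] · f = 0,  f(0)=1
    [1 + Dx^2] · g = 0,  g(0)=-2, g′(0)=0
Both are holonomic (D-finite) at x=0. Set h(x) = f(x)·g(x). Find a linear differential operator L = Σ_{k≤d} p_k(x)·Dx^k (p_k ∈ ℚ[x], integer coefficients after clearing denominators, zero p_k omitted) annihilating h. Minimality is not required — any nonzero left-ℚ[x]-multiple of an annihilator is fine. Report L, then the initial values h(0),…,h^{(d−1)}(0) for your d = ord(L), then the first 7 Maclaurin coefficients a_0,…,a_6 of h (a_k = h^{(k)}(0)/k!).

f: a_k = 1, 3, 9, 27, 81, 243, 729, …
g: a_k = -2, 0, 1, 0, -1/12, 0, 1/360, …
L₀ := L_f ⊗_s L_g (sym. prod.), ord ≤ 2.
L = (-1 + 3·x) + 6·Dx + (-1 + 3·x)·Dx^2  (order 2).
h: a_k = -2, -6, -17, -51, -1837/12, -1837/4, -495989/360, …
ICs: h(0) = -2, h′(0) = -6.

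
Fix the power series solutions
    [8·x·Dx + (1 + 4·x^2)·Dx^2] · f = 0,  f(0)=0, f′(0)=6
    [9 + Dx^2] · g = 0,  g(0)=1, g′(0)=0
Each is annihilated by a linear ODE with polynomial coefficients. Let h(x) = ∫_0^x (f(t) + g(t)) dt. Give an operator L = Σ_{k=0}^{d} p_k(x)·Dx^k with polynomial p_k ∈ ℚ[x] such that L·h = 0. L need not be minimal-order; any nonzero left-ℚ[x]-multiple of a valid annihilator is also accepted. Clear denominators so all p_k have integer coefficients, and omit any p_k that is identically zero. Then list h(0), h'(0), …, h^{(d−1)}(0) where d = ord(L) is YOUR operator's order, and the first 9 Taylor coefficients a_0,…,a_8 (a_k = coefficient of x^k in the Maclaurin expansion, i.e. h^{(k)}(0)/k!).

f: a_k = 0, 6, 0, -8, 0, 96/5, 0, -384/7, 0, …
g: a_k = 1, 0, -9/2, 0, 27/8, 0, -81/80, 0, 729/4480, …
Weyl lclm of L_f,L_g ⇒ L₀ (ord ≤ 4).
h=∫h₀ ⇒ L = L₀·Dx.
L = (-2808·x + 19008·x^3 + 10368·x^5)·Dx^2 + (9 + 1548·x^2 + 7344·x^4 + 5184·x^6)·Dx^3 + (-312·x + 2112·x^3 + 1152·x^5)·Dx^4 + (1 + 172·x^2 + 816·x^4 + 576·x^6)·Dx^5  (order 5).
h: a_k = 0, 1, 3, -3/2, -2, 27/40, 16/5, -81/560, -48/7, …
ICs: h(0) = 0, h′(0) = 1, h′′(0) = 6, h′′′(0) = -9, h′′′′(0) = -48.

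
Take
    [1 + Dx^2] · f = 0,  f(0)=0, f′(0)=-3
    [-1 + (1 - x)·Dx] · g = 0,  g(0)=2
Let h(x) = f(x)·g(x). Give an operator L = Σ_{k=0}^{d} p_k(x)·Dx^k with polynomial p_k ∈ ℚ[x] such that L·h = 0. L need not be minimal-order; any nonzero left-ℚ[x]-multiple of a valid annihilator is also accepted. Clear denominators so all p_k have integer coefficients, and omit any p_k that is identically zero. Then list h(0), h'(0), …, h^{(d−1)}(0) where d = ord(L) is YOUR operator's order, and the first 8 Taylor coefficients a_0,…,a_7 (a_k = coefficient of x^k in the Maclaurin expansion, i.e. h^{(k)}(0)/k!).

f: a_k = 0, -3, 0, 1/2, 0, -1/40, 0, 1/1680, …
g: a_k = 2, 2, 2, 2, 2, 2, 2, 2, …
h₀=f·g: eliminate ⇒ L₀, order ≤ 2·1.
L = (-1 + x) + 2·Dx + (-1 + x)·Dx^2  (order 2).
h: a_k = 0, -6, -6, -5, -5, -101/20, -101/20, -4241/840, …
ICs: h(0) = 0, h′(0) = -6.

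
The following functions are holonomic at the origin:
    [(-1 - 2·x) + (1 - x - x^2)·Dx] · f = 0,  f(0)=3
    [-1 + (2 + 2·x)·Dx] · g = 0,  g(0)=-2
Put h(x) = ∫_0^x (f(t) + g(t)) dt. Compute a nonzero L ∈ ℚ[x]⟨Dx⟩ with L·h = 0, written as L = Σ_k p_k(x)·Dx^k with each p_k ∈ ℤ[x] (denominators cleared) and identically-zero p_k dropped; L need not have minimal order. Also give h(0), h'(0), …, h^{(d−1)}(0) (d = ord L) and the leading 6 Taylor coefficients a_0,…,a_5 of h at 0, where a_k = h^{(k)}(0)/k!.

f: a_k = 3, 3, 6, 9, 15, 24, …
g: a_k = -2, -1, 1/4, -1/8, 5/64, -7/128, …
Weyl lclm of L_f,L_g ⇒ L₀ (ord ≤ 2).
Integrate: L := L₀·Dx.
L = (-9 - 21·x - 21·x^2 - 10·x^3)·Dx + (17 + 54·x + 87·x^2 + 74·x^3 + 25·x^4)·Dx^2 + (-2 - 14·x - 6·x^2 + 30·x^3 + 34·x^4 + 10·x^5)·Dx^3  (order 3).
h: a_k = 0, 1, 1, 25/12, 71/32, 193/64, …
ICs: h(0) = 0, h′(0) = 1, h′′(0) = 2.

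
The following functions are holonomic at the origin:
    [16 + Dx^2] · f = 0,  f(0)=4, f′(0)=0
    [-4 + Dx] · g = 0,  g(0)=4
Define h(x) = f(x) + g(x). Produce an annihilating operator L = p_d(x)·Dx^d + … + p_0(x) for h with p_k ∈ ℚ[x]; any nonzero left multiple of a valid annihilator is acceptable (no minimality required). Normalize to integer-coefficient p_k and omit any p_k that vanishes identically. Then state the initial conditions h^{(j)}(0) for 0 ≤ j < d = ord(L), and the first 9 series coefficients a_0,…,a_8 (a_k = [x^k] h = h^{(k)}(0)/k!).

f: a_k = 4, 0, -32, 0, 128/3, 0, -1024/45, 0, 2048/315, …
g: a_k = 4, 16, 32, 128/3, 128/3, 512/15, 1024/45, 4096/315, 2048/315, …
L₀ := lclm(L_f,L_g); ord L₀ ≤ 2+1.
L = -64 + 16·Dx - 4·Dx^2 + Dx^3  (order 3).
h: a_k = 8, 16, 0, 128/3, 256/3, 512/15, 0, 4096/315, 4096/315, …
ICs: h(0) = 8, h′(0) = 16, h′′(0) = 0.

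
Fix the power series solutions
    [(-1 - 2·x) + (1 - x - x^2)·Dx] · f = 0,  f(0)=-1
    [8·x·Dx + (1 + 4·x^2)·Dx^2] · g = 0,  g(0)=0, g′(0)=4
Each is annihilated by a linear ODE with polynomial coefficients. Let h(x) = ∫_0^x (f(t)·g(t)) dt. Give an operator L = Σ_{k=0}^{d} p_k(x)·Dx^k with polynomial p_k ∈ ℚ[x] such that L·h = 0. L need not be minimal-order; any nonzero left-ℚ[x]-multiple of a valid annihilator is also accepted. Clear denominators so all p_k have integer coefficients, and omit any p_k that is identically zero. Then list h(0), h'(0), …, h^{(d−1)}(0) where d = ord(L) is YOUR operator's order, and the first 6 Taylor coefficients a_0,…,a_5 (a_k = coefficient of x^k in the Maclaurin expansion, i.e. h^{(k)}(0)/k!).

L = (2 + 8·x + 24·x^2)·Dx + (2 - 4·x + 16·x^2 + 24·x^3)·Dx^2 + (-1 + x - 3·x^2 + 4·x^3 + 4·x^4)·Dx^3  (order 3).
h: a_k = 0, 0, -2, -4/3, -2/3, -4/3, …
ICs: h(0) = 0, h′(0) = 0, h′′(0) = -4.

f: a_k = -1, -1, -2, -3, -5, -8, …
g: a_k = 0, 4, 0, -16/3, 0, 64/5, …
h₀=f·g: eliminate ⇒ L₀, order ≤ 1·2.
∫: right-multiply L₀ by Dx.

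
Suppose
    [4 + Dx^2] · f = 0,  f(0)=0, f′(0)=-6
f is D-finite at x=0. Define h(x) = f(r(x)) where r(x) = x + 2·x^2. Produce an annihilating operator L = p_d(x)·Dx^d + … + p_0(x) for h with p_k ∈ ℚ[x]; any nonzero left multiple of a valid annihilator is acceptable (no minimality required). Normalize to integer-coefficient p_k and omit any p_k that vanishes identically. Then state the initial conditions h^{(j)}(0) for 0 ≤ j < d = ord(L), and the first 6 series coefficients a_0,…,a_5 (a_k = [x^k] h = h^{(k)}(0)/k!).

L = (4 + 48·x + 192·x^2 + 256·x^3) - 4·Dx + (1 + 4·x)·Dx^2  (order 2).
h: a_k = 0, -6, -12, 4, 24, 236/5, …
ICs: h(0) = 0, h′(0) = -6.

f: a_k = 0, -6, 0, 4, 0, -4/5, …
Substitute x→r, Dx→(1/r')Dx; clear ⇒ L₀.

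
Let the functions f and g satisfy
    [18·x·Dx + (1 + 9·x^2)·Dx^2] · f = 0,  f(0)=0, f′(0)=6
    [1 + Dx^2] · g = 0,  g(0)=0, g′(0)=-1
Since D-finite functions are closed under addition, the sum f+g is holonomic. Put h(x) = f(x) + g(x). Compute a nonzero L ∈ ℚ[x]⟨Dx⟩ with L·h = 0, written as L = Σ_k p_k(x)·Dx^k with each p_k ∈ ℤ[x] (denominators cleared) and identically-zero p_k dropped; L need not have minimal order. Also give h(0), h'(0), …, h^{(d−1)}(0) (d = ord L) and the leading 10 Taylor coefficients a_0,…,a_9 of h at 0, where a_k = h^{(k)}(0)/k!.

L = (-1926·x + 17820·x^3 + 1458·x^5)·Dx + (-17 + 351·x^2 + 4617·x^4 + 729·x^6)·Dx^2 + (-1926·x + 17820·x^3 + 1458·x^5)·Dx^3 + (-17 + 351·x^2 + 4617·x^4 + 729·x^6)·Dx^4  (order 4).
h: a_k = 0, 5, 0, -107/6, 0, 11663/120, 0, -449897/720, 0, 1587237119/362880, …
ICs: h(0) = 0, h′(0) = 5, h′′(0) = 0, h′′′(0) = -107.

f: a_k = 0, 6, 0, -18, 0, 486/5, 0, -4374/7, 0, 4374, …
g: a_k = 0, -1, 0, 1/6, 0, -1/120, 0, 1/5040, 0, -1/362880, …
h₀=f+g: left-lcm gives L₀, ord ≤ 4.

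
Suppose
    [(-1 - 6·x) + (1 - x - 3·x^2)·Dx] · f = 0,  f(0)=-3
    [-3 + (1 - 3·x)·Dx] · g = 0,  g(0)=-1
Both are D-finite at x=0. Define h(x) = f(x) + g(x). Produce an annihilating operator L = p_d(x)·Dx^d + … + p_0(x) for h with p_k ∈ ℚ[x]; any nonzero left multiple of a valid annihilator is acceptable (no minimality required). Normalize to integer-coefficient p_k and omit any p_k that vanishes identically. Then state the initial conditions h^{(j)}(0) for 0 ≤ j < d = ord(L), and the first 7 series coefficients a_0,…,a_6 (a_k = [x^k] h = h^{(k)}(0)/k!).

f: a_k = -3, -3, -12, -21, -57, -120, -291, …
g: a_k = -1, -3, -9, -27, -81, -243, -729, …
L₀ := lclm(L_f,L_g); ord L₀ ≤ 1+1.
L = (6 - 108·x + 162·x^2 - 162·x^3) + (10 - 6·x - 108·x^2 + 270·x^3 - 324·x^4)·Dx + (-2 + 14·x - 33·x^2 + 18·x^3 + 54·x^4 - 81·x^5)·Dx^2  (order 2).
h: a_k = -4, -6, -21, -48, -138, -363, -1020, …
ICs: h(0) = -4, h′(0) = -6.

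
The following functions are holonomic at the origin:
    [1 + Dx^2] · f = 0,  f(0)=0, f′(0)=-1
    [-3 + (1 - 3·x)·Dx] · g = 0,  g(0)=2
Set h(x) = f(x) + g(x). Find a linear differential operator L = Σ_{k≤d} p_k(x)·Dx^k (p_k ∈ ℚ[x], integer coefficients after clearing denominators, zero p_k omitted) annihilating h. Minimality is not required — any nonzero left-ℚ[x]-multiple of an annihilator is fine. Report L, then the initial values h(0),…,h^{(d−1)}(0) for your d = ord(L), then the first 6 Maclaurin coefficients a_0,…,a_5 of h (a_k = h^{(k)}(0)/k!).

f: a_k = 0, -1, 0, 1/6, 0, -1/120, …
g: a_k = 2, 6, 18, 54, 162, 486, …
Sum ⇒ L₀ = lclm(L_f,L_g) in ℚ(x)⟨Dx⟩.
L = (-165 + 18·x - 27·x^2) + (19 - 63·x + 27·x^2 - 27·x^3)·Dx + (-165 + 18·x - 27·x^2)·Dx^2 + (19 - 63·x + 27·x^2 - 27·x^3)·Dx^3  (order 3).
h: a_k = 2, 5, 18, 325/6, 162, 58319/120, …
ICs: h(0) = 2, h′(0) = 5, h′′(0) = 36.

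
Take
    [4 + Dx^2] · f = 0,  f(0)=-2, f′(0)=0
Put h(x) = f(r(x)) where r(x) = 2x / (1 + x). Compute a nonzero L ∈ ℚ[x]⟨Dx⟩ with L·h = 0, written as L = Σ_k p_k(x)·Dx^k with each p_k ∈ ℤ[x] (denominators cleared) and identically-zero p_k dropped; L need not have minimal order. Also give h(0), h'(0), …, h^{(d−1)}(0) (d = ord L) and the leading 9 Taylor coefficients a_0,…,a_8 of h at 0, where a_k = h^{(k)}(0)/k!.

L = 16 + (2 + 6·x + 6·x^2 + 2·x^3)·Dx + (1 + 4·x + 6·x^2 + 4·x^3 + x^4)·Dx^2  (order 2).
h: a_k = -2, 0, 16, -32, 80/3, 64/3, -5488/45, 1312/5, -25136/63, …
ICs: h(0) = -2, h′(0) = 0.

f: a_k = -2, 0, 4, 0, -4/3, 0, 8/45, 0, -4/315, …
L₀ from L_f via x↦r, Dx↦r'^{-1}Dx.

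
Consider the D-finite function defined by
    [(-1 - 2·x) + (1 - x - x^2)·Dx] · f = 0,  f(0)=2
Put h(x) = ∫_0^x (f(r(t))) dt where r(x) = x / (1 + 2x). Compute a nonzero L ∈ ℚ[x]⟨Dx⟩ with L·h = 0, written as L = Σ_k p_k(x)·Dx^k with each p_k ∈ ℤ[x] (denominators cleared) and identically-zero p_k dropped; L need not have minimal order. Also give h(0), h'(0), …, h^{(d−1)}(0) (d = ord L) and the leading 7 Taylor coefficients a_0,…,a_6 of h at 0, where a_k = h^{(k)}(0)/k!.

f: a_k = 2, 2, 4, 6, 10, 16, 26, …
L₀ from L_f via x↦r, Dx↦r'^{-1}Dx.
∫: right-multiply L₀ by Dx.
L = (-1 - 4·x)·Dx + (1 + 5·x + 7·x^2 + 2·x^3)·Dx^2  (order 2).
h: a_k = 0, 2, 1, 0, -1/2, 6/5, -8/3, …
ICs: h(0) = 0, h′(0) = 2.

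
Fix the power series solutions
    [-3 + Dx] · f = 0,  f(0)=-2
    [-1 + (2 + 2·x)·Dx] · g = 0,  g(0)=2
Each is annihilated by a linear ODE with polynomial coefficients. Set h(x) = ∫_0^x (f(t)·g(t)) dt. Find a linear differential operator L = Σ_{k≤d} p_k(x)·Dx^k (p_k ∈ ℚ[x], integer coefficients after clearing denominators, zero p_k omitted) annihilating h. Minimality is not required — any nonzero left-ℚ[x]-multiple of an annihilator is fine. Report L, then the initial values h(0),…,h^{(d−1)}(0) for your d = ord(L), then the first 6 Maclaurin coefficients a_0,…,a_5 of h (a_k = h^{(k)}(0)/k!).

f: a_k = -2, -6, -9, -9, -27/4, -81/20, …
g: a_k = 2, 1, -1/4, 1/8, -5/64, 7/128, …
L₀ := L_f ⊗_s L_g (sym. prod.), ord ≤ 1.
∫: right-multiply L₀ by Dx.
L = (-7 - 6·x)·Dx + (2 + 2·x)·Dx^2  (order 2).
h: a_k = 0, -4, -7, -47/6, -103/16, -667/160, …
ICs: h(0) = 0, h′(0) = -4.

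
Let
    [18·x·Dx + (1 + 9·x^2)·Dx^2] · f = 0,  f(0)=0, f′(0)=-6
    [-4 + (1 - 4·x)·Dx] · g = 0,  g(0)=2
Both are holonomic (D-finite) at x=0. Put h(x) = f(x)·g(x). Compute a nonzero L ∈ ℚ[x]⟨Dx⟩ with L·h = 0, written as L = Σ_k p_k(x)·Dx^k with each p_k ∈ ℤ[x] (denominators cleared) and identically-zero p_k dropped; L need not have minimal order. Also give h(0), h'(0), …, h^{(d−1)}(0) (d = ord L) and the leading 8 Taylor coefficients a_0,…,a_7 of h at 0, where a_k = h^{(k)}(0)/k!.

f: a_k = 0, -6, 0, 18, 0, -486/5, 0, 4374/7, …
g: a_k = 2, 8, 32, 128, 512, 2048, 8192, 32768, …
Sym-product of L_f,L_g gives L₀ (≤ ord 2).
L = 72·x + (8 - 18·x + 144·x^2)·Dx + (-1 + 4·x - 9·x^2 + 36·x^3)·Dx^2  (order 2).
h: a_k = 0, -12, -48, -156, -624, -13452/5, -53808/5, -1462884/35, …
ICs: h(0) = 0, h′(0) = -12.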